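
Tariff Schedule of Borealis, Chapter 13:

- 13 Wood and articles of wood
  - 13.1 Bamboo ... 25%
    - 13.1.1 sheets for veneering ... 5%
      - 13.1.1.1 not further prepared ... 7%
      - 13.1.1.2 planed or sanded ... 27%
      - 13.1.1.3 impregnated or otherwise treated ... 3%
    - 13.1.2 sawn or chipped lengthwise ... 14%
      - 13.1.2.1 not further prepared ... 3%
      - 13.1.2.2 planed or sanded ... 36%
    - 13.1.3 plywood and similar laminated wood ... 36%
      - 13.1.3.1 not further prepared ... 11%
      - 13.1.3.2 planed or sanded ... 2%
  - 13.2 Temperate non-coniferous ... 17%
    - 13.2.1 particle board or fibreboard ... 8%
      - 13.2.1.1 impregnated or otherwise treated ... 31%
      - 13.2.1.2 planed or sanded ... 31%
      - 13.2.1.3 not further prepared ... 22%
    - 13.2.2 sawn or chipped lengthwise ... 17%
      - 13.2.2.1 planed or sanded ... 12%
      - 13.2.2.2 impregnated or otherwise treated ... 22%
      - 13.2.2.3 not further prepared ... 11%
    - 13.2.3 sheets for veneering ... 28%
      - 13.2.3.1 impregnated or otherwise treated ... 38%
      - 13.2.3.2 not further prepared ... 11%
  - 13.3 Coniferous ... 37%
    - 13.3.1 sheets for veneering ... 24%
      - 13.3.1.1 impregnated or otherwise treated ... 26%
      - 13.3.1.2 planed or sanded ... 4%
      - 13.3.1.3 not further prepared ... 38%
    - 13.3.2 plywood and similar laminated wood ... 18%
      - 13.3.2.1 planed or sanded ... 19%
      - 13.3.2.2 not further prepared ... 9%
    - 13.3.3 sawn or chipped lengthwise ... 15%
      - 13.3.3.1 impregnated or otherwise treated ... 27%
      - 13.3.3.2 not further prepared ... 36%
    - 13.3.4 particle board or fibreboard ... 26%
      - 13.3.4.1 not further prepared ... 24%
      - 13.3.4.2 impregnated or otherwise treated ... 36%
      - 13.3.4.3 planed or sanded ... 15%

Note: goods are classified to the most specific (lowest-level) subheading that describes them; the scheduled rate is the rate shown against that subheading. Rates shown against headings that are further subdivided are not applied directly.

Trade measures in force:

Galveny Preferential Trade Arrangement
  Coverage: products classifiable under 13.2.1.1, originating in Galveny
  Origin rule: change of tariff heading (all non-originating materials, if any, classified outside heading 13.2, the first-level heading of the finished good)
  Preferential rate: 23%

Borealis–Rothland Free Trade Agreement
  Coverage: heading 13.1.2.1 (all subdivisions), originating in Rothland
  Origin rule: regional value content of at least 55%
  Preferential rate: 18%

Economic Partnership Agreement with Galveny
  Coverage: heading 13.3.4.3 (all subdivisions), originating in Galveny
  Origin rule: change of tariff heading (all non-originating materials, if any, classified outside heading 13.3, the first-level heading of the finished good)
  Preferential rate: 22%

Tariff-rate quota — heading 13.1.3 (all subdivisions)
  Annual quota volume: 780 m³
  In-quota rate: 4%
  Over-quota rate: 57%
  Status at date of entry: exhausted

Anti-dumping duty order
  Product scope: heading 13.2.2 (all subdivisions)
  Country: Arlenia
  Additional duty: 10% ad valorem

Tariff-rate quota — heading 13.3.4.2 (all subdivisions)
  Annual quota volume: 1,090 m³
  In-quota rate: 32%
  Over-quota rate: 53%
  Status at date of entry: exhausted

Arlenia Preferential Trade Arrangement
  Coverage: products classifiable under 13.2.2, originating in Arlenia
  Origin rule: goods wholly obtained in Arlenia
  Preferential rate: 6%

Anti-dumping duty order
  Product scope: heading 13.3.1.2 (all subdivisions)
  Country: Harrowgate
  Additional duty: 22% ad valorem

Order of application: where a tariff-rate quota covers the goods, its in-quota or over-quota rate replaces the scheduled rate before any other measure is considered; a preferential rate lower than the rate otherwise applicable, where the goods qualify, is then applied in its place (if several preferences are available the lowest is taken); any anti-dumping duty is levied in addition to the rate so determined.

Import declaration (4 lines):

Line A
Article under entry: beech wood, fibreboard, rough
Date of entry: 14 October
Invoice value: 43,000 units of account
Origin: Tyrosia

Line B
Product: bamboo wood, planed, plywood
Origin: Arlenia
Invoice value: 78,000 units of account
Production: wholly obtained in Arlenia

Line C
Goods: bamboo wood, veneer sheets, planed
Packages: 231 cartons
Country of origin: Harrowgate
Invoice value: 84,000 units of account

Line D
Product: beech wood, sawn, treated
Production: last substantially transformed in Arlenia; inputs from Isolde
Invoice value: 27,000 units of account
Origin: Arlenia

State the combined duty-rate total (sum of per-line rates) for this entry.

Line A: beech → 13.2; fibreboard → 13.2.1; rough → 13.2.1.3. Scheduled 22%. No special measure applies. → 22%.
Line B: bamboo → 13.1; plywood → 13.1.3; planed → 13.1.3.2. Scheduled 2%. quota on 13.1.3 exhausted → over-quota 57%; Arlenia agreement on 13.2.2: 13.1.3.2 not covered. → 57%.
Line C: bamboo → 13.1; veneer sheets → 13.1.1; planed → 13.1.1.2. Scheduled 27%. No special measure applies. → 27%.
Line D: beech → 13.2; sawn → 13.2.2; treated → 13.2.2.2. Scheduled 22%. Arlenia agreement on 13.2.2: not wholly obtained; anti-dumping (Arlenia, 13.2.2): +10%; total 22% + 10% = 32%. → 32%.
Sum: 22% + 57% + 27% + 32% = 138%.

138%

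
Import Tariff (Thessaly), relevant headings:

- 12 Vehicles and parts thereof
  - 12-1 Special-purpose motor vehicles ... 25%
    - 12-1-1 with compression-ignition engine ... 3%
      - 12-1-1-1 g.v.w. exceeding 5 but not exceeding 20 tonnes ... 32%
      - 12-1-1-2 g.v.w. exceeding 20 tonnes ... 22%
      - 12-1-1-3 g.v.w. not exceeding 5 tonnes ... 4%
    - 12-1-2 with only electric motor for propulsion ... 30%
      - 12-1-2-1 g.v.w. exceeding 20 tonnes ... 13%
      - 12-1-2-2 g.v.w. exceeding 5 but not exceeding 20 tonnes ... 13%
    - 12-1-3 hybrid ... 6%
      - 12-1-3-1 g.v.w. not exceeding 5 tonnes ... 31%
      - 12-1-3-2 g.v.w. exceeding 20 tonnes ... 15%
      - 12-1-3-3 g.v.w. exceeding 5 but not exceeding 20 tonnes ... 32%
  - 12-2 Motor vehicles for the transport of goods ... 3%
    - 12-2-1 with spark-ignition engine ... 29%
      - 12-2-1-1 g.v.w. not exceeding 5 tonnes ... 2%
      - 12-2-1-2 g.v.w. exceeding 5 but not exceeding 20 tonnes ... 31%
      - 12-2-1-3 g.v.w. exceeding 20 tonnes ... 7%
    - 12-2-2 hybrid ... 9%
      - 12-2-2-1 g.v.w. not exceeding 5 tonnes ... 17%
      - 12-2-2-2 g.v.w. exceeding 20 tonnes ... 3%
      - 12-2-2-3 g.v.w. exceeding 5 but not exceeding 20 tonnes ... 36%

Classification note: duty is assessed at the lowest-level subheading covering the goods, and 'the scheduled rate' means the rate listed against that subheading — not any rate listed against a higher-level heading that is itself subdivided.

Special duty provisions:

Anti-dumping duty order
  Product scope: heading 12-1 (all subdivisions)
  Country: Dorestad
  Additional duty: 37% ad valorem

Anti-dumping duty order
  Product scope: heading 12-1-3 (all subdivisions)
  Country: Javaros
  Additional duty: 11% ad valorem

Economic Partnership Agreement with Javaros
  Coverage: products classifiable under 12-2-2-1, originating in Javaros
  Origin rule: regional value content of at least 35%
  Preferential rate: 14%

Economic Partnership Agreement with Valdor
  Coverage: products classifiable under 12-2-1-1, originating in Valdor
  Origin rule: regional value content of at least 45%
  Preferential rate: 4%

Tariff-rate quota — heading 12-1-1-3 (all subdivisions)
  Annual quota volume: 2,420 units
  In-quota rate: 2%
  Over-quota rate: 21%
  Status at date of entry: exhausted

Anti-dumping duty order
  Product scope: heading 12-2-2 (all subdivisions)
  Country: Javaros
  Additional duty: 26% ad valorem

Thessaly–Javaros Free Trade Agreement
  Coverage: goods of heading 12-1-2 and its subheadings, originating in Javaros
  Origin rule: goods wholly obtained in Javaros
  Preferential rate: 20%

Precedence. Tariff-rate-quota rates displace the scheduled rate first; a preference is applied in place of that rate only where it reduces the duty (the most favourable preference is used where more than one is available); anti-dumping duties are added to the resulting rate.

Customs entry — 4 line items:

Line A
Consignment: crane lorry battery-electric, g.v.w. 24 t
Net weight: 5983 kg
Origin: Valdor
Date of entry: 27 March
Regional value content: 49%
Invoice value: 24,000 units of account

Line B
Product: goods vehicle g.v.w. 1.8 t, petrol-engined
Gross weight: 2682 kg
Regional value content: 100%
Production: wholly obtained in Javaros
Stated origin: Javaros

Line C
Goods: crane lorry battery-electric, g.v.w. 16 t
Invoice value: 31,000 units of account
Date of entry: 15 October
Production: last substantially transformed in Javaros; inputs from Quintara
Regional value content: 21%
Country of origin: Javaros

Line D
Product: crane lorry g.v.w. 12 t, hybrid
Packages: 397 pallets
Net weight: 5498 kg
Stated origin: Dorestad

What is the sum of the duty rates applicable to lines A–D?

97%

Line A: crane lorry → 12-1; battery-electric → 12-1-2; g.v.w. 24 t → 12-1-2-1. Scheduled 13%. Valdor agreement on 12-2-1-1: 12-1-2-1 not covered. → 13%.
Line B: goods vehicle → 12-2; petrol-engined → 12-2-1; g.v.w. 1.8 t → 12-2-1-1. Scheduled 2%. Javaros agreement on 12-2-2-1: 12-2-1-1 not covered; Javaros agreement on 12-1-2: 12-2-1-1 not covered. → 2%.
Line C: crane lorry → 12-1; battery-electric → 12-1-2; g.v.w. 16 t → 12-1-2-2. Scheduled 13%. Javaros agreement on 12-2-2-1: 12-1-2-2 not covered; Javaros agreement on 12-1-2: not wholly obtained. → 13%.
Line D: crane lorry → 12-1; hybrid → 12-1-3; g.v.w. 12 t → 12-1-3-3. Scheduled 32%. anti-dumping (Dorestad, 12-1): +37%; total 32% + 37% = 69%. → 69%.
Sum: 13% + 2% + 13% + 69% = 97%.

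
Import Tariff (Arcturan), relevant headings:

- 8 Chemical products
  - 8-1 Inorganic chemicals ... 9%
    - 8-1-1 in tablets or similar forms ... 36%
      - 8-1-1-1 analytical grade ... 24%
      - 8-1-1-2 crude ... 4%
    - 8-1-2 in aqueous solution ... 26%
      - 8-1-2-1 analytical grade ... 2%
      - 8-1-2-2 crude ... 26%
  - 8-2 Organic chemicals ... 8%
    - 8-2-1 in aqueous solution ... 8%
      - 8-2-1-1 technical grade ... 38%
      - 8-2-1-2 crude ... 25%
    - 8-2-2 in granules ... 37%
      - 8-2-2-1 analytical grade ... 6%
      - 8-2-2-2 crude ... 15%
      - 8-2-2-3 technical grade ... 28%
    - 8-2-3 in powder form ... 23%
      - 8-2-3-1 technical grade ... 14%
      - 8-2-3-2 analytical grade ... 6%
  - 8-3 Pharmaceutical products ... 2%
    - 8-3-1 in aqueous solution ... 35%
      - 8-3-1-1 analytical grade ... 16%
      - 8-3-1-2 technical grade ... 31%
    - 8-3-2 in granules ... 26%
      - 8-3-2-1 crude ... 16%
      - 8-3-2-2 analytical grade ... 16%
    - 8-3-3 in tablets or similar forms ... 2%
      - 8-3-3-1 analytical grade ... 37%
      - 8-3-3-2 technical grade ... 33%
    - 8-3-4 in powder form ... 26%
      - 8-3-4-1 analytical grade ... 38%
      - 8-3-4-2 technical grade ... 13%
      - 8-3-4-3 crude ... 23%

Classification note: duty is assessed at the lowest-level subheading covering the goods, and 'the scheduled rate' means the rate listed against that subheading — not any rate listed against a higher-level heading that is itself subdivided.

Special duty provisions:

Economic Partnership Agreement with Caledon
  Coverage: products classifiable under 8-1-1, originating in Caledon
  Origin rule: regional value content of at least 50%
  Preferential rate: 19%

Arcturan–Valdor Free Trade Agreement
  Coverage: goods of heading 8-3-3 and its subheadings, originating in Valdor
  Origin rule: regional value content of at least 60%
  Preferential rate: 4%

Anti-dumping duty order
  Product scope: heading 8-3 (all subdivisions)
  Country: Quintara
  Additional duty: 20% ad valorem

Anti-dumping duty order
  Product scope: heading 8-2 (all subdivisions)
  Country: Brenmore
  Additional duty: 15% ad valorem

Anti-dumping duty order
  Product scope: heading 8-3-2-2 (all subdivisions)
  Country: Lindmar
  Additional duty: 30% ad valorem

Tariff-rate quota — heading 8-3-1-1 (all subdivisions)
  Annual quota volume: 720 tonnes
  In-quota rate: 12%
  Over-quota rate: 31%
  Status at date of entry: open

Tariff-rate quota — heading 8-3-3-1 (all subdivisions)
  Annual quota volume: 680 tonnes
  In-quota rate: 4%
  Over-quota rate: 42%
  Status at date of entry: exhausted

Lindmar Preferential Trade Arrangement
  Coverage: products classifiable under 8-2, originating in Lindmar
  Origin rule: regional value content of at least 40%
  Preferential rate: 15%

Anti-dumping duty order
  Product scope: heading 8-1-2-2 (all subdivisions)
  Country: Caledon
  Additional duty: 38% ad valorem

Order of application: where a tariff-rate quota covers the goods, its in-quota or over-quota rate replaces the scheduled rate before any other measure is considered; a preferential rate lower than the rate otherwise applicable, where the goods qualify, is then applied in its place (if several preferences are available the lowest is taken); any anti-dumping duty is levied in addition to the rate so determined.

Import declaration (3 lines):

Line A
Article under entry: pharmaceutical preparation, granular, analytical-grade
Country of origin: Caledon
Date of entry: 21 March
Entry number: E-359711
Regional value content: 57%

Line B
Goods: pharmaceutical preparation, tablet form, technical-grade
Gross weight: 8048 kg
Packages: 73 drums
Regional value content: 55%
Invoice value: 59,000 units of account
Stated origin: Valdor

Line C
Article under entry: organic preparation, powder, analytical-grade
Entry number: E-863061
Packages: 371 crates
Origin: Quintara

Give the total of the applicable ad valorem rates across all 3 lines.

Line A: pharmaceutical → 8-3; granular → 8-3-2; analytical-grade → 8-3-2-2. Scheduled 16%. Caledon agreement on 8-1-1: 8-3-2-2 not covered. → 16%.
Line B: pharmaceutical → 8-3; tablet form → 8-3-3; technical-grade → 8-3-3-2. Scheduled 33%. Valdor agreement on 8-3-3: RVC < 60%. → 33%.
Line C: organic → 8-2; powder → 8-2-3; analytical-grade → 8-2-3-2. Scheduled 6%. No special measure applies. → 6%.
Sum: 16% + 33% + 6% = 55%.

55%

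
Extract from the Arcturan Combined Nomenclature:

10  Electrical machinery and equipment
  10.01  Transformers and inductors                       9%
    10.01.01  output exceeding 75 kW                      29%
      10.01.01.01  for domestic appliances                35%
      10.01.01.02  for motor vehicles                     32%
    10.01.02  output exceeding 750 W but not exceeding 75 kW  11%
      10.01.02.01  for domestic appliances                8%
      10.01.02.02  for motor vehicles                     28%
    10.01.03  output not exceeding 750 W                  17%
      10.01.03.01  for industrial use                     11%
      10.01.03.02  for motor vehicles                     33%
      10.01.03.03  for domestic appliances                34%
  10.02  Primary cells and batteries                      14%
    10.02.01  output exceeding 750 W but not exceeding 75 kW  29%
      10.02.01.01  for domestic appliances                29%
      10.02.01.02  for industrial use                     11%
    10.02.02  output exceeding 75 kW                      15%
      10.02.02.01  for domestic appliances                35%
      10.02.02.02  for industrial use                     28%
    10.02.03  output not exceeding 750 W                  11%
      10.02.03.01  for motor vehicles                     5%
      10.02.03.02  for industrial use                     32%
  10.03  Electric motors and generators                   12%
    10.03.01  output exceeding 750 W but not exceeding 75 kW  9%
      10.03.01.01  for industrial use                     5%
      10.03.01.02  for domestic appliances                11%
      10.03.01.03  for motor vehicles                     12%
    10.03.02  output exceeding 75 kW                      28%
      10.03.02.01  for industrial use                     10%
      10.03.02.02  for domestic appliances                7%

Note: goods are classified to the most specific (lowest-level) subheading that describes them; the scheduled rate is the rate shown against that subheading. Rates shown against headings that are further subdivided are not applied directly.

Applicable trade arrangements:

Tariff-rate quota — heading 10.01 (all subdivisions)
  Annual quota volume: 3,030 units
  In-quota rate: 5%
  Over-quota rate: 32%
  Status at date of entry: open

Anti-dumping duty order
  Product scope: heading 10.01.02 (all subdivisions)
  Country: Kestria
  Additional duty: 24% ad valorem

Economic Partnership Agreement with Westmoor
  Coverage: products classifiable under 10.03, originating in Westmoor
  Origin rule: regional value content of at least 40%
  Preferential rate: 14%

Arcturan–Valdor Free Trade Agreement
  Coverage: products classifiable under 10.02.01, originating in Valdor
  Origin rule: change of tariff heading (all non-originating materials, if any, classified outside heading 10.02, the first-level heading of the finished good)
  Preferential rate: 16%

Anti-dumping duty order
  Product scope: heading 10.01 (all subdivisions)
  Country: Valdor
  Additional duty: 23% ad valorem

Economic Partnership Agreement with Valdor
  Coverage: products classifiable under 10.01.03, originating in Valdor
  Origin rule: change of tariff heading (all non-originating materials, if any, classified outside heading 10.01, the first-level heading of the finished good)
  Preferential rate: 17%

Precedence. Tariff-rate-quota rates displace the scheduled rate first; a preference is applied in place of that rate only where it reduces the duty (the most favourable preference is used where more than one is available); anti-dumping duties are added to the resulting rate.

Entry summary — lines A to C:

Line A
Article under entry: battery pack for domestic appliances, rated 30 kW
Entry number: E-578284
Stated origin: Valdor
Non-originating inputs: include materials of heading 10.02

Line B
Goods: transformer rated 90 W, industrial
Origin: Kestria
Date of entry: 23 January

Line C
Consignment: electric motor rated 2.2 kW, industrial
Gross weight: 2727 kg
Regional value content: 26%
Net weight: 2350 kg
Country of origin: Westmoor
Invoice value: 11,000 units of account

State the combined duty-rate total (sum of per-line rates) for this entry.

39%

Line A: battery pack → 10.02; rated 30 kW → 10.02.01; for domestic appliances → 10.02.01.01. Scheduled 29%. Valdor agreement on 10.02.01: CTH not met; Valdor agreement on 10.01.03: 10.02.01.01 not covered. → 29%.
Line B: transformer → 10.01; rated 90 W → 10.01.03; industrial → 10.01.03.01. Scheduled 11%. quota on 10.01 open → in-quota 5%. → 5%.
Line C: electric motor → 10.03; rated 2.2 kW → 10.03.01; industrial → 10.03.01.01. Scheduled 5%. Westmoor agreement on 10.03: RVC < 40%. → 5%.
Sum: 29% + 5% + 5% = 39%.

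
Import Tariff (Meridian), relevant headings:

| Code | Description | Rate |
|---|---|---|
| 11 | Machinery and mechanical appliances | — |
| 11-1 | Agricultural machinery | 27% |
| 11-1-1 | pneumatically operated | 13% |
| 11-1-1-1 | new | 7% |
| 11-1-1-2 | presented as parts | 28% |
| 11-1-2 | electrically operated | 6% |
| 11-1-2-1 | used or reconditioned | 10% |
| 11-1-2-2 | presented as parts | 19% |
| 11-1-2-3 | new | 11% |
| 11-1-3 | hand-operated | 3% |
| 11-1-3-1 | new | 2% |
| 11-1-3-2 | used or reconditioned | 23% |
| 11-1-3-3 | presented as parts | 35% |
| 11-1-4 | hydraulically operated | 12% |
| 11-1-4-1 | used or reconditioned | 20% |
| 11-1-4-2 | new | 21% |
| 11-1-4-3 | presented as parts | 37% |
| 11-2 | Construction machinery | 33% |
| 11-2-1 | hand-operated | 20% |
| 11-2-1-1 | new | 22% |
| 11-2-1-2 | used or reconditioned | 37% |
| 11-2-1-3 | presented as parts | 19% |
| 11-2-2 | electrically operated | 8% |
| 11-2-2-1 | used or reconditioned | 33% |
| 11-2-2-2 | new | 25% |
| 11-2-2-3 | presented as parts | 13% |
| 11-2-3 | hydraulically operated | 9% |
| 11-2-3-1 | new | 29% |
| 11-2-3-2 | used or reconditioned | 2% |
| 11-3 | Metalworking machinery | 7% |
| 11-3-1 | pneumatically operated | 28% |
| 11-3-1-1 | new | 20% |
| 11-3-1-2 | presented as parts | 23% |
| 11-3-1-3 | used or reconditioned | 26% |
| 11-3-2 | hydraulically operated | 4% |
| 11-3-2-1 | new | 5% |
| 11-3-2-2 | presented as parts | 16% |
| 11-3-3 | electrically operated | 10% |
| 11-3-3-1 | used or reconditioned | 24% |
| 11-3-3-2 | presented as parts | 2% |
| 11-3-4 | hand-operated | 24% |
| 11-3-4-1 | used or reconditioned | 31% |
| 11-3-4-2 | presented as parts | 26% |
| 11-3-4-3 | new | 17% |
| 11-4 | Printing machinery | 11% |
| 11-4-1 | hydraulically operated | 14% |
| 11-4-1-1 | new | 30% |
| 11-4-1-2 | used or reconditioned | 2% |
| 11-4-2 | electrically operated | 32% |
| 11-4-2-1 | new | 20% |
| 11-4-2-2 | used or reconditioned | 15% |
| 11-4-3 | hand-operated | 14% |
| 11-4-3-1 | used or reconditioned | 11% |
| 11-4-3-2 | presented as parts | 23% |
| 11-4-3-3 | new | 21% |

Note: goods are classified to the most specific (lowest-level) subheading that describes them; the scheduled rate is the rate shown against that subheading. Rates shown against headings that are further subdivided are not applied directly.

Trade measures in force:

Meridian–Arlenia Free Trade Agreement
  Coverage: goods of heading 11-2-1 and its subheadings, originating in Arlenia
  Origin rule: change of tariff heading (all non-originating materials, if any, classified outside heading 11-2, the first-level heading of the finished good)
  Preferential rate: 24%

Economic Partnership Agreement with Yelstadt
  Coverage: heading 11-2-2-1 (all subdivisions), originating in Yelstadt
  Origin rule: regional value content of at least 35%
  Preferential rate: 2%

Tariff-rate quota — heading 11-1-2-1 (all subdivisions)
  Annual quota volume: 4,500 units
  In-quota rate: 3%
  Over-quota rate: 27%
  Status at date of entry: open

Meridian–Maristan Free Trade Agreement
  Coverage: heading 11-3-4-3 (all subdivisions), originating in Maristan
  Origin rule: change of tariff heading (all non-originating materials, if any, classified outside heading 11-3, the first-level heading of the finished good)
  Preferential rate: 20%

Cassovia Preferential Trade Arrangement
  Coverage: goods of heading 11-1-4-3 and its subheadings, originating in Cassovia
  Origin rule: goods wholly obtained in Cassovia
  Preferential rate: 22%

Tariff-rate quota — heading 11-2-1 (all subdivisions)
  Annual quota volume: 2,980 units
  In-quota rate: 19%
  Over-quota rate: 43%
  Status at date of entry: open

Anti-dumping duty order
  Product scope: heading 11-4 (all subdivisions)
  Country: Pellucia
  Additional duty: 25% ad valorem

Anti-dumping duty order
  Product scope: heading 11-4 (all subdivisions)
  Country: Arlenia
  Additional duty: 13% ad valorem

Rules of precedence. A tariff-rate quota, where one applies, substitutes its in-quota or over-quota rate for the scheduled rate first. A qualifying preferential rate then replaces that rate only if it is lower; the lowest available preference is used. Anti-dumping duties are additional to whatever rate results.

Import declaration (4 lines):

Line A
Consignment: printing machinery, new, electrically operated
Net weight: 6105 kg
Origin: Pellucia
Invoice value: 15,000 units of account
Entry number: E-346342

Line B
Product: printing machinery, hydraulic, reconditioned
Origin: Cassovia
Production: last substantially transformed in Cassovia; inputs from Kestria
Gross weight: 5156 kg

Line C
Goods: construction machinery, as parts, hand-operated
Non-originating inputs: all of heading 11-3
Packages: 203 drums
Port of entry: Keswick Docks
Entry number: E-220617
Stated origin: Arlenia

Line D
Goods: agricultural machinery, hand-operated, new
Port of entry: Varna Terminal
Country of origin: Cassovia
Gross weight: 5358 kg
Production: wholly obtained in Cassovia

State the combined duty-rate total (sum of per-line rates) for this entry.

Line A: printing → 11-4; electrically operated → 11-4-2; new → 11-4-2-1. Scheduled 20%. anti-dumping (Pellucia, 11-4): +25%; total 20% + 25% = 45%. → 45%.
Line B: printing → 11-4; hydraulic → 11-4-1; reconditioned → 11-4-1-2. Scheduled 2%. Cassovia agreement on 11-1-4-3: 11-4-1-2 not covered. → 2%.
Line C: construction → 11-2; hand-operated → 11-2-1; as parts → 11-2-1-3. Scheduled 19%. quota on 11-2-1 open → in-quota 19%; Arlenia agreement on 11-2-1: CTH met → 24% available; preference 24% not lower than 19% → no reduction. → 19%.
Line D: agricultural → 11-1; hand-operated → 11-1-3; new → 11-1-3-1. Scheduled 2%. Cassovia agreement on 11-1-4-3: 11-1-3-1 not covered. → 2%.
Sum: 45% + 2% + 19% + 2% = 68%.

68%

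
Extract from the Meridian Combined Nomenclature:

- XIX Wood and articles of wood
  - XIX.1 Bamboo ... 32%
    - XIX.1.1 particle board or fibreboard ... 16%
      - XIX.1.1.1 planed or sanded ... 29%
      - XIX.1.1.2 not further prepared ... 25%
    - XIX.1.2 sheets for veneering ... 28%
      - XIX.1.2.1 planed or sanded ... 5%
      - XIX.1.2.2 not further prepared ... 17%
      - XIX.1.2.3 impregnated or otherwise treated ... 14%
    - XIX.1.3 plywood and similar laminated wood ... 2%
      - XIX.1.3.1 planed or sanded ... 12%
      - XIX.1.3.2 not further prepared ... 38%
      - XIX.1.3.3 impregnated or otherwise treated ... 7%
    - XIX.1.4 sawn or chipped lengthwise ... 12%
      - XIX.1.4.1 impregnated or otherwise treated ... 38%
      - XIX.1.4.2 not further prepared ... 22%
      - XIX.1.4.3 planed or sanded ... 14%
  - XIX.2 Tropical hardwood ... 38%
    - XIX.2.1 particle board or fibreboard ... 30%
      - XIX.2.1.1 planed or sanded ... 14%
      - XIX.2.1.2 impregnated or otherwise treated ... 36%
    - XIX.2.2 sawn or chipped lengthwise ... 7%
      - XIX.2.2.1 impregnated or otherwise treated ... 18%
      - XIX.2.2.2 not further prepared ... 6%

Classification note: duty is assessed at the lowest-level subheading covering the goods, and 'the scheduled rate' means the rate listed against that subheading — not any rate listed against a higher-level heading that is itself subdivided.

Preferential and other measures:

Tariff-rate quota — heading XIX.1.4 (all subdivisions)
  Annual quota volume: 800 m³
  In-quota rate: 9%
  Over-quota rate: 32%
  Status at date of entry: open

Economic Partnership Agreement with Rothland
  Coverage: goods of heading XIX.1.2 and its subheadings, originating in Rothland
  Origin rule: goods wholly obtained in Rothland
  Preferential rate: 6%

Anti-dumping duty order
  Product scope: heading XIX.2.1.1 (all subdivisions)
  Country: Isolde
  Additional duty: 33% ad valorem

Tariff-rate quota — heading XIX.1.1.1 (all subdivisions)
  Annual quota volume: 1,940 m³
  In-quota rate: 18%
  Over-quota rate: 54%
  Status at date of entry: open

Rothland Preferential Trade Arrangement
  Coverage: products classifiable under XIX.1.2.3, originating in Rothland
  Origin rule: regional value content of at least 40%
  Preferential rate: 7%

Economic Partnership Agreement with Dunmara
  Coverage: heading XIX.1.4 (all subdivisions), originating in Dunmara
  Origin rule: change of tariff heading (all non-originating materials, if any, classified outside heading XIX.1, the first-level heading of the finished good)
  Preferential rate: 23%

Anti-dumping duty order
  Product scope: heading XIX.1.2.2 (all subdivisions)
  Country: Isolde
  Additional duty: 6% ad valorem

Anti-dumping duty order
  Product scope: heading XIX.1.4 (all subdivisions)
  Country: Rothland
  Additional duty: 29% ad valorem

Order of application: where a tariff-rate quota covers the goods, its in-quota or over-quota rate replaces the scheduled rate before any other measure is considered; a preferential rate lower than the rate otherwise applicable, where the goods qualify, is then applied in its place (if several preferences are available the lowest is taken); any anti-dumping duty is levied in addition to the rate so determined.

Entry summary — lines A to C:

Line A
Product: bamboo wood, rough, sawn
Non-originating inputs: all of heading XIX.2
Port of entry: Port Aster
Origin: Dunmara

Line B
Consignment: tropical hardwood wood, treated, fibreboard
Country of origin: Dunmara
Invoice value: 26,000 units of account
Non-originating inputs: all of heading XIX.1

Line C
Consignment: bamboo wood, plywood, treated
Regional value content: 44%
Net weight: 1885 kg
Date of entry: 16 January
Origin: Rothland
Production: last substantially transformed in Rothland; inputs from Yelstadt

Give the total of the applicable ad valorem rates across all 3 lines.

Line A: bamboo → XIX.1; sawn → XIX.1.4; rough → XIX.1.4.2. Scheduled 22%. quota on XIX.1.4 open → in-quota 9%; Dunmara agreement on XIX.1.4: CTH met → 23% available; preference 23% not lower than 9% → no reduction. → 9%.
Line B: tropical hardwood → XIX.2; fibreboard → XIX.2.1; treated → XIX.2.1.2. Scheduled 36%. Dunmara agreement on XIX.1.4: XIX.2.1.2 not covered. → 36%.
Line C: bamboo → XIX.1; plywood → XIX.1.3; treated → XIX.1.3.3. Scheduled 7%. Rothland agreement on XIX.1.2: XIX.1.3.3 not covered; Rothland agreement on XIX.1.2.3: XIX.1.3.3 not covered. → 7%.
Sum: 9% + 36% + 7% = 52%.

52%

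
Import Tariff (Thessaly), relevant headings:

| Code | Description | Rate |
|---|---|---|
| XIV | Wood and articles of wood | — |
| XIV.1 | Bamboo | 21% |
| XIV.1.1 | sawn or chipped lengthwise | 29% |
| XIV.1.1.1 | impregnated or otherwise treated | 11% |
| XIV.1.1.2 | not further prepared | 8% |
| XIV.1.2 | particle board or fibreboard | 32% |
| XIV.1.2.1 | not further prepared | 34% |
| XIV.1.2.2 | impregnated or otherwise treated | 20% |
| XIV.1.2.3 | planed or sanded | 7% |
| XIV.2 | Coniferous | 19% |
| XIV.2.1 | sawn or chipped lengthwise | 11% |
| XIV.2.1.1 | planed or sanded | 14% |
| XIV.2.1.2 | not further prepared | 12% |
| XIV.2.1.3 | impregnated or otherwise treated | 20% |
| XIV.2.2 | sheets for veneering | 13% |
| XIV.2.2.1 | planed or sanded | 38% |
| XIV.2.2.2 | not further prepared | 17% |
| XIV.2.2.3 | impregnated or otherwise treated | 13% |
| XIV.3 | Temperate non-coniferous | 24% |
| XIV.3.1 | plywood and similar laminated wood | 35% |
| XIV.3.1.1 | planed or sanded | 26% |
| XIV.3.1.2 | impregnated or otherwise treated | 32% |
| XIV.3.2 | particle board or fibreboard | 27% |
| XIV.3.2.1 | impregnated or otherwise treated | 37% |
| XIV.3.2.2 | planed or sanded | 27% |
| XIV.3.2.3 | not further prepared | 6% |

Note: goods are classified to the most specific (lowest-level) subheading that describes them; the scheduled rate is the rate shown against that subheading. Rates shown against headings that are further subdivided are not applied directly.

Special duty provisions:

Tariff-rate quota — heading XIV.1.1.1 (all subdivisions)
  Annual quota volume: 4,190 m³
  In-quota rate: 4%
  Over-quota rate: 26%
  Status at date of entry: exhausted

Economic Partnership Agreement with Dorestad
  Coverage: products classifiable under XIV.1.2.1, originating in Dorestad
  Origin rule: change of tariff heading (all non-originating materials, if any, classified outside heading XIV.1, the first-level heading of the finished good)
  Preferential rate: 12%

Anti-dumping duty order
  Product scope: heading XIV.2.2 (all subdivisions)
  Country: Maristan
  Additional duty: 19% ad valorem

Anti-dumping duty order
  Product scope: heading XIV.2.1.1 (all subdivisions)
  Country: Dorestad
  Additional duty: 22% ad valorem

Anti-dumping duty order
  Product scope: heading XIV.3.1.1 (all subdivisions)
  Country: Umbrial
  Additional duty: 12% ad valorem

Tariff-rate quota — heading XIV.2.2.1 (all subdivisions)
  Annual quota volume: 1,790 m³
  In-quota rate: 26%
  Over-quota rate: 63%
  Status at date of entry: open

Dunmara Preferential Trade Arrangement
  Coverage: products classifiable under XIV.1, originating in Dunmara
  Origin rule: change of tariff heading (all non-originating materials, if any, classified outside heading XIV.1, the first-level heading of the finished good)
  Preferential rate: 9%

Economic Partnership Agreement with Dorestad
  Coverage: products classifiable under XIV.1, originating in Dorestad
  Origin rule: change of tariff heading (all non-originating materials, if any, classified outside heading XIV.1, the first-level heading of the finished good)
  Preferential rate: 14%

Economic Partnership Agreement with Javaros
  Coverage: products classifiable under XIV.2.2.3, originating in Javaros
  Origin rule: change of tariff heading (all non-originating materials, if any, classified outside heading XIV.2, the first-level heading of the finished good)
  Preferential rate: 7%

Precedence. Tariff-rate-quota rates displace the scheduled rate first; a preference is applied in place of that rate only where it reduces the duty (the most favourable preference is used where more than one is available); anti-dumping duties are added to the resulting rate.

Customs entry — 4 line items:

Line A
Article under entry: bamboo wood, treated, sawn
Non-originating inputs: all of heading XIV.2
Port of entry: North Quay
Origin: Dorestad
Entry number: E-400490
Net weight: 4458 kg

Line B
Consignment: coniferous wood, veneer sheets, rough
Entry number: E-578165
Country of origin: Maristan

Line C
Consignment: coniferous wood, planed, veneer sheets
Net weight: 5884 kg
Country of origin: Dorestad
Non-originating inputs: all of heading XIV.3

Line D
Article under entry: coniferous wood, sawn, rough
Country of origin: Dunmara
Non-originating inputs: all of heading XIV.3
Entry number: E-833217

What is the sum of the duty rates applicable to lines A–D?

Line A: bamboo → XIV.1; sawn → XIV.1.1; treated → XIV.1.1.1. Scheduled 11%. quota on XIV.1.1.1 exhausted → over-quota 26%; Dorestad agreement on XIV.1.2.1: XIV.1.1.1 not covered; Dorestad agreement on XIV.1: CTH met → 14% available; preferential 14%. → 14%.
Line B: coniferous → XIV.2; veneer sheets → XIV.2.2; rough → XIV.2.2.2. Scheduled 17%. anti-dumping (Maristan, XIV.2.2): +19%; total 17% + 19% = 36%. → 36%.
Line C: coniferous → XIV.2; veneer sheets → XIV.2.2; planed → XIV.2.2.1. Scheduled 38%. quota on XIV.2.2.1 open → in-quota 26%; Dorestad agreement on XIV.1.2.1: XIV.2.2.1 not covered; Dorestad agreement on XIV.1: XIV.2.2.1 not covered. → 26%.
Line D: coniferous → XIV.2; sawn → XIV.2.1; rough → XIV.2.1.2. Scheduled 12%. Dunmara agreement on XIV.1: XIV.2.1.2 not covered. → 12%.
Sum: 14% + 36% + 26% + 12% = 88%.

88%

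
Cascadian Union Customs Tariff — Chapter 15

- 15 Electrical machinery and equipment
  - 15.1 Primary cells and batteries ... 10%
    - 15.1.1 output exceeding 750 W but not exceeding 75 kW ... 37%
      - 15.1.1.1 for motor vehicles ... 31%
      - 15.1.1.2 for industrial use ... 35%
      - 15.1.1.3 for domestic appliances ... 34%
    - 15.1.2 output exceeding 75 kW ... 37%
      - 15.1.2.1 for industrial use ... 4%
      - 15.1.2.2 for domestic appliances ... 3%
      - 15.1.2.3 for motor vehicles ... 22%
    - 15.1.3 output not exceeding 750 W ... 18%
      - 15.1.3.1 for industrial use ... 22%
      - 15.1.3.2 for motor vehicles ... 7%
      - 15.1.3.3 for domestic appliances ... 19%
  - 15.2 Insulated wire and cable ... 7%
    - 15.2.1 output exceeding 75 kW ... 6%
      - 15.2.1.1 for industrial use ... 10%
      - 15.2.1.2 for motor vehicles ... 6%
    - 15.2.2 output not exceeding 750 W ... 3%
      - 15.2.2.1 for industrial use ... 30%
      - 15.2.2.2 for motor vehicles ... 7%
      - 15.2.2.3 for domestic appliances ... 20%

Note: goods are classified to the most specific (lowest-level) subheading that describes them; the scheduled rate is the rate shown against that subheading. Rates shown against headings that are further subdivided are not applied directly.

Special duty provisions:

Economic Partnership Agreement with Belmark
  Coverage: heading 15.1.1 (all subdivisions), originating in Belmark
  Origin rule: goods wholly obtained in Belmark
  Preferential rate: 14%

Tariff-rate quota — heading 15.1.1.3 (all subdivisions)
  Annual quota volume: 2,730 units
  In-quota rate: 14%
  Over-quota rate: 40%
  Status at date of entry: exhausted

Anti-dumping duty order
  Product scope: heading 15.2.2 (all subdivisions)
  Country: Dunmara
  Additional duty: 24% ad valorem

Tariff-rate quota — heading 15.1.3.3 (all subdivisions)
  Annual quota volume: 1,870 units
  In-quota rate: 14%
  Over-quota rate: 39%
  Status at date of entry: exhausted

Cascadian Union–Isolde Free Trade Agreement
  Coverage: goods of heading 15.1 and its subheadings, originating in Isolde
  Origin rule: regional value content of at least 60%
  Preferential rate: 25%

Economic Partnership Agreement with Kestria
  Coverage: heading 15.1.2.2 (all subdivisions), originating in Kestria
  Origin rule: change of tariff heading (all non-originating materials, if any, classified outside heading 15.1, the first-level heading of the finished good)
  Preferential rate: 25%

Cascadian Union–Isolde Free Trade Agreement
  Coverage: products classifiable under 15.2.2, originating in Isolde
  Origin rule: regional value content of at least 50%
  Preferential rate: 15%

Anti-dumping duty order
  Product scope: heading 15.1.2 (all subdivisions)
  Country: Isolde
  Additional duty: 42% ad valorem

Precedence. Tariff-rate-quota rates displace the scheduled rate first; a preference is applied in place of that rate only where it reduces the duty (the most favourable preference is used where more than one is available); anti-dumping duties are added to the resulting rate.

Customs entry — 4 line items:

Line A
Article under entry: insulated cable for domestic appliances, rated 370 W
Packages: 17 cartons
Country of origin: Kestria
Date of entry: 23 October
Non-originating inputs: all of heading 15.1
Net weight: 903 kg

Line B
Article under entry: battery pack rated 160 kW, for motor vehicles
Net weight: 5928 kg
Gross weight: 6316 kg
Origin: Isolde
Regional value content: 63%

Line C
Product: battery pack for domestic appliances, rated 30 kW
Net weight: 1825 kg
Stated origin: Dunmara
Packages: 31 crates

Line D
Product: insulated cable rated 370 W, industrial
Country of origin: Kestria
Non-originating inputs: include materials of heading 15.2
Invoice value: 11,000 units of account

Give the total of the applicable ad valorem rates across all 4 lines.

Line A: insulated cable → 15.2; rated 370 W → 15.2.2; for domestic appliances → 15.2.2.3. Scheduled 20%. Kestria agreement on 15.1.2.2: 15.2.2.3 not covered. → 20%.
Line B: battery pack → 15.1; rated 160 kW → 15.1.2; for motor vehicles → 15.1.2.3. Scheduled 22%. Isolde agreement on 15.1: RVC ≥ 60% → 25% available; Isolde agreement on 15.2.2: 15.1.2.3 not covered; preference 25% not lower than 22% → no reduction; anti-dumping (Isolde, 15.1.2): +42%; total 22% + 42% = 64%. → 64%.
Line C: battery pack → 15.1; rated 30 kW → 15.1.1; for domestic appliances → 15.1.1.3. Scheduled 34%. quota on 15.1.1.3 exhausted → over-quota 40%. → 40%.
Line D: insulated cable → 15.2; rated 370 W → 15.2.2; industrial → 15.2.2.1. Scheduled 30%. Kestria agreement on 15.1.2.2: 15.2.2.1 not covered. → 30%.
Sum: 20% + 64% + 40% + 30% = 154%.

154%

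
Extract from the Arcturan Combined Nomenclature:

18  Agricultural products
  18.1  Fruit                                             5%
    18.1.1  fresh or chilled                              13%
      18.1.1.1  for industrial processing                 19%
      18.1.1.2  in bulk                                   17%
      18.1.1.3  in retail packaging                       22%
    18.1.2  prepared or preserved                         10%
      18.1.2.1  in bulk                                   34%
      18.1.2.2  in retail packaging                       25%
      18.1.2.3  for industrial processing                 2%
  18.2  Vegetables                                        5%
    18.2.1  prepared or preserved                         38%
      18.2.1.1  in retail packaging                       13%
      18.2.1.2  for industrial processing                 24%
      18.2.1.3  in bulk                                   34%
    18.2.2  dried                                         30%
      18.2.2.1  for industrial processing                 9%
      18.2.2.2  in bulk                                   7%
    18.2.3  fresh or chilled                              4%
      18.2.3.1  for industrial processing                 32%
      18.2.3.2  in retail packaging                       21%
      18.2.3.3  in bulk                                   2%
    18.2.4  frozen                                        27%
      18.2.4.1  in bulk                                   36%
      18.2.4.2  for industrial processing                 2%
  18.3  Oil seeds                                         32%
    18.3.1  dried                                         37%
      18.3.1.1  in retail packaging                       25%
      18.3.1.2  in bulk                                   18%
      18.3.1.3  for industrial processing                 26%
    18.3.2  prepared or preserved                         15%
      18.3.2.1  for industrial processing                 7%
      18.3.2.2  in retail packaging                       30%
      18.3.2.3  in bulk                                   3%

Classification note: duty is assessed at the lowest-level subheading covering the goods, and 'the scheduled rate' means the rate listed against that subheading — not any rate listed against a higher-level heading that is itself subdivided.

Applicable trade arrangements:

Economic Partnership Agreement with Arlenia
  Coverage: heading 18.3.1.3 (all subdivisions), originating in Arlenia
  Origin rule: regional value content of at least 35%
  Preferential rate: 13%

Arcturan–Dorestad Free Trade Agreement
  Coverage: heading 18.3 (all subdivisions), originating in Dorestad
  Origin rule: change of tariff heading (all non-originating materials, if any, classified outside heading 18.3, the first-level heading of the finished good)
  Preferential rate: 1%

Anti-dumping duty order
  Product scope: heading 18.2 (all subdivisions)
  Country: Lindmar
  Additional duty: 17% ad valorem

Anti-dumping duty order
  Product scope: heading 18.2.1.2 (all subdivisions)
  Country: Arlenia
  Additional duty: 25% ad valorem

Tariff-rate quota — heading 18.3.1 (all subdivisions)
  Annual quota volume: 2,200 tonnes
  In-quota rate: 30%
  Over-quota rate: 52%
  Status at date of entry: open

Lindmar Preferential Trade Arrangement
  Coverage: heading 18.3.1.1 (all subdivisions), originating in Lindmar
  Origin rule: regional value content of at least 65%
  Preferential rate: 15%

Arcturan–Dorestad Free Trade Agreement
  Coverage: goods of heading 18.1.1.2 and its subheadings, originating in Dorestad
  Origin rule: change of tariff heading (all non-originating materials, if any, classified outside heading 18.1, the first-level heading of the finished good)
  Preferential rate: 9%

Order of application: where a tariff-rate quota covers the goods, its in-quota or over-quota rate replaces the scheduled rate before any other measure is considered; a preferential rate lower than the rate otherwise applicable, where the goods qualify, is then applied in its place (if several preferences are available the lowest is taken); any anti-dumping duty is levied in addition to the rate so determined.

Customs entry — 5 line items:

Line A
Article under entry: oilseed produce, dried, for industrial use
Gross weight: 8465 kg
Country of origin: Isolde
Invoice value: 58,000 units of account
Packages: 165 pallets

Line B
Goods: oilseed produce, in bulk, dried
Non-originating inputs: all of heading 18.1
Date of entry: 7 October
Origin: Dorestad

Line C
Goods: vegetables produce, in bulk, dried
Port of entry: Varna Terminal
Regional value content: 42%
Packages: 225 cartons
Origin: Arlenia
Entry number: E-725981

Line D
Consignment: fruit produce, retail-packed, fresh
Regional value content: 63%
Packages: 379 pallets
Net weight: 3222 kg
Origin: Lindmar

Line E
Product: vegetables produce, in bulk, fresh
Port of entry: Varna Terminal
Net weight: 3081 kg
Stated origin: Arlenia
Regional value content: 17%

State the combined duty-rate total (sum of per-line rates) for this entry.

Line A: oilseed → 18.3; dried → 18.3.1; for industrial use → 18.3.1.3. Scheduled 26%. quota on 18.3.1 open → in-quota 30%. → 30%.
Line B: oilseed → 18.3; dried → 18.3.1; in bulk → 18.3.1.2. Scheduled 18%. quota on 18.3.1 open → in-quota 30%; Dorestad agreement on 18.3: CTH met → 1% available; Dorestad agreement on 18.1.1.2: 18.3.1.2 not covered; preferential 1%. → 1%.
Line C: vegetables → 18.2; dried → 18.2.2; in bulk → 18.2.2.2. Scheduled 7%. Arlenia agreement on 18.3.1.3: 18.2.2.2 not covered. → 7%.
Line D: fruit → 18.1; fresh → 18.1.1; retail-packed → 18.1.1.3. Scheduled 22%. Lindmar agreement on 18.3.1.1: 18.1.1.3 not covered. → 22%.
Line E: vegetables → 18.2; fresh → 18.2.3; in bulk → 18.2.3.3. Scheduled 2%. Arlenia agreement on 18.3.1.3: 18.2.3.3 not covered. → 2%.
Sum: 30% + 1% + 7% + 22% + 2% = 62%.

62%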